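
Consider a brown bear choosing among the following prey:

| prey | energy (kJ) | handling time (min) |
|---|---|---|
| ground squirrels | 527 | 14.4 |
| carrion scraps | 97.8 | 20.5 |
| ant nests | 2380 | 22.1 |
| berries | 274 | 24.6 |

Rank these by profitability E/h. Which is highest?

Profitability E/h (kJ/min): ground squirrels = 527/14.4 = 36.6, carrion scraps = 97.8/20.5 = 4.77, ant nests = 2380/22.1 = 108, berries = 274/24.6 = 11.1.
Ranked: ant nests > ground squirrels > berries > carrion scraps.

ant nests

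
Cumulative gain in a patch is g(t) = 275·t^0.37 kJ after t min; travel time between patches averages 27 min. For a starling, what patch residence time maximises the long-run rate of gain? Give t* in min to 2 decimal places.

Maximise g(t)/(T+t): set derivative to zero → g'(t)(T+t) = g(t).
g'(t) = 0.37·275·t^-0.63. Setting 0.37·275·t^-0.63 = 275·t^0.37/(27+t) gives 0.37(27+t) = t, so 0.63·t = 0.37×27.
t* = 0.37×27/0.63 = 15.86 min.

15.86 min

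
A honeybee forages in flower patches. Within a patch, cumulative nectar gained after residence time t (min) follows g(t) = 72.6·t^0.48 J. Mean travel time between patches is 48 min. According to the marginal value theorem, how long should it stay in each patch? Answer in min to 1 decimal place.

44.3 min

Maximise g(t)/(T+t): set derivative to zero → g'(t)(T+t) = g(t).
g'(t) = 0.48·72.6·t^-0.52. Setting 0.48·72.6·t^-0.52 = 72.6·t^0.48/(48+t) gives 0.48(48+t) = t, so 0.52·t = 0.48×48.
t* = 0.48×48/0.52 = 44.31 min.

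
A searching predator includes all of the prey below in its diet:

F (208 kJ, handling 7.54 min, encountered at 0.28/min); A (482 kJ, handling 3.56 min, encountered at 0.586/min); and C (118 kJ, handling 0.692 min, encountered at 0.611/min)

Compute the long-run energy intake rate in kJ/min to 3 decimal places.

73.448 kJ/min

R = Σλ_iE_i / (1 + Σλ_ih_i)
Numerator: 0.28×208 + 0.586×482 + 0.611×118 = 412.8
Denominator: 1 + 0.28×7.54 + 0.586×3.56 + 0.611×0.692 = 5.62
R = 412.8/5.62 = 73.45 kJ/min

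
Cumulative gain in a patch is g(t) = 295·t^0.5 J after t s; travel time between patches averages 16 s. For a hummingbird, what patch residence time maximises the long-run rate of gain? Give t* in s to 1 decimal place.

16.0 s

By the marginal value theorem, leave when the instantaneous gain rate g'(t) equals the habitat-wide average g(t)/(T + t).
g'(t) = 0.5·295·t^-0.5. Setting 0.5·295·t^-0.5 = 295·t^0.5/(16+t) gives 0.5(16+t) = t, so 0.50·t = 0.5×16.
t* = 0.5×16/0.50 = 16 s.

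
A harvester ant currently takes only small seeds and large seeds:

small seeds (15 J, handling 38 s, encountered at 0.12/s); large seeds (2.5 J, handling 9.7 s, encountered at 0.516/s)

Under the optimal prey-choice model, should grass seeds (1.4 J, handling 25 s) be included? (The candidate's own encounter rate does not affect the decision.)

Current rate: (0.12×15 + 0.516×2.5)/(1 + 0.12×38 + 0.516×9.7) = 0.2925 J/s.
Profitability of grass seeds: 1.4/25 = 0.056 J/s.
Since 0.056 < R, time spent handling grass seeds is better spent searching.

No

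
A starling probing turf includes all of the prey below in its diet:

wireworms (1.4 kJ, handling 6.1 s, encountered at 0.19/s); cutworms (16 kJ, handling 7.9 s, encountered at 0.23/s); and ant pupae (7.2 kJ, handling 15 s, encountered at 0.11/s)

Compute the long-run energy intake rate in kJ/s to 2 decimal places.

0.84 kJ/s

Energy encountered per unit search time: 0.19×1.4 + 0.23×16 + 0.11×7.2 = 4.738 kJ/s.
Handling time per unit search time: 0.19×6.1 + 0.23×7.9 + 0.11×15 = 4.626.
Rate = 4.738/(1 + 4.626) = 0.8422 kJ/s.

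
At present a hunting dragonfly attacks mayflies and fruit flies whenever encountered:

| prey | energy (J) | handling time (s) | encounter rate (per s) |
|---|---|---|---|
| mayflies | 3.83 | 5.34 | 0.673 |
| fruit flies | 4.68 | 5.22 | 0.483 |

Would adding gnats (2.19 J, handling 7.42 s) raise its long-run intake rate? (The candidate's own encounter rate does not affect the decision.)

Intake rate on the current diet: R = (0.673×3.83 + 0.483×4.68) / (1 + 0.673×5.34 + 0.483×5.22) = 4.838/7.115 = 0.68 J/s.
Profitability of gnats: 2.19/7.42 = 0.2951 J/s.
0.2951 < 0.68, so adding gnats would lower the average — exclude it.

No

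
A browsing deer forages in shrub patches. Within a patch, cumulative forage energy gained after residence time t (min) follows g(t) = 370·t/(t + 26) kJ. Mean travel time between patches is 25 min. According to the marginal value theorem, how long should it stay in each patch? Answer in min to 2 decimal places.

25.50 min

Maximise g(t)/(T+t): set derivative to zero → g'(t)(T+t) = g(t).
g'(t) = 370·26/(t + 26)². Setting 370·26/(t+26)² = 370t/[(t+26)(25+t)] gives 26(25+t) = t(t+26), so t² = 26×25 = 650.
t* = √650 = 25.5 min.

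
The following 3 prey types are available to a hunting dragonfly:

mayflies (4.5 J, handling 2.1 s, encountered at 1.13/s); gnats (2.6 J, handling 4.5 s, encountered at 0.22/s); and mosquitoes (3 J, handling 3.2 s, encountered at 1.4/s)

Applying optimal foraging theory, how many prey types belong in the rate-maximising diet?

Profitabilities (E/h, J/s): mayflies 2.14, mosquitoes 0.938, gnats 0.578. Add prey in this order while the next type's profitability exceeds the intake rate on those already taken.
Rate on top 1: 1.508. mosquitoes: 0.938 < 1.508 → exclude; stop.
Optimal diet: mayflies — 1 of 3 types.

1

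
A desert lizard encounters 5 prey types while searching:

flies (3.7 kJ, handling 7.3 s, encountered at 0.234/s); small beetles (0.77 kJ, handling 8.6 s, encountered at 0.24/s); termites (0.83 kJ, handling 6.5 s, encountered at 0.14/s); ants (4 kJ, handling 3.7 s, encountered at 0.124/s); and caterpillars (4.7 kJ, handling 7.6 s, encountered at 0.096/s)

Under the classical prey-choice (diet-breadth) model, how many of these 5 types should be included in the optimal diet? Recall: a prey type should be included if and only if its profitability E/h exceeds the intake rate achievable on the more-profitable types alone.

3

Rank by E/h (kJ/s): ants 1.08, caterpillars 0.618, flies 0.507, termites 0.128, small beetles 0.0895. Include each in turn until the next type's E/h falls below the running intake rate.
Rate on top 1: 0.34. caterpillars: 0.618 > 0.34 → include.
Rate on top 2: 0.4328. flies: 0.507 > 0.4328 → include.
Rate on top 3: 0.4653. termites: 0.128 < 0.4653 → exclude; stop.
Optimal diet: ants, caterpillars, flies — 3 of 5 types.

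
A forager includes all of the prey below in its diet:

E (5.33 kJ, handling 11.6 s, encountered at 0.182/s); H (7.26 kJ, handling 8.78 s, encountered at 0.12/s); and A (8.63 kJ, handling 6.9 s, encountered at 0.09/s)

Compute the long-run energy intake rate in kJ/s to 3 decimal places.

0.547 kJ/s

Energy encountered per unit search time: 0.182×5.33 + 0.12×7.26 + 0.09×8.63 = 2.618 kJ/s.
Handling time per unit search time: 0.182×11.6 + 0.12×8.78 + 0.09×6.9 = 3.786.
Rate = 2.618/(1 + 3.786) = 0.547 kJ/s.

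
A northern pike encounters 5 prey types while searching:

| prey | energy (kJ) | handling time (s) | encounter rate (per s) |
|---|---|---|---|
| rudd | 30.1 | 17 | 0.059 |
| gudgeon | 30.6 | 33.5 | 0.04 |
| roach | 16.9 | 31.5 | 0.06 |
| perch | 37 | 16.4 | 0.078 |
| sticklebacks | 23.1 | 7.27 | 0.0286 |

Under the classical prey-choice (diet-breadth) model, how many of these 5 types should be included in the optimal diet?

E/h in descending order: sticklebacks 3.18, perch 2.26, rudd 1.77, gudgeon 0.913, roach 0.537 kJ/s. The optimal diet is the largest prefix of this list for which every included type satisfies E_i/h_i > R on the types above it.
Rate on top 1: 0.5469. perch: 2.26 > 0.5469 → include.
Rate on top 2: 1.426. rudd: 1.77 > 1.426 → include.
Rate on top 3: 1.525. gudgeon: 0.913 < 1.525 → exclude; stop.
Optimal diet: sticklebacks, perch, rudd — 3 of 5 types.

3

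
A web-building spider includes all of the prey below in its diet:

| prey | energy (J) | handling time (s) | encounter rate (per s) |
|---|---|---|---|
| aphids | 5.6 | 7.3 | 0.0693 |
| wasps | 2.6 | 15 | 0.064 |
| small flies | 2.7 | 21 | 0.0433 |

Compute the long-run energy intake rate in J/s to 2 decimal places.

R = Σλ_iE_i / (1 + Σλ_ih_i)
Numerator: 0.0693×5.6 + 0.064×2.6 + 0.0433×2.7 = 0.6714
Denominator: 1 + 0.0693×7.3 + 0.064×15 + 0.0433×21 = 3.375
R = 0.6714/3.375 = 0.1989 J/s

0.20 J/s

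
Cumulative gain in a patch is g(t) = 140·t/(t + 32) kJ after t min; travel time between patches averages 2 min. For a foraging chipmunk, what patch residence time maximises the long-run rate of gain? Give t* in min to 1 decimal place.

8.0 min

Maximise g(t)/(T+t): set derivative to zero → g'(t)(T+t) = g(t).
g'(t) = 140·32/(t + 32)². Setting 140·32/(t+32)² = 140t/[(t+32)(2+t)] gives 32(2+t) = t(t+32), so t² = 32×2 = 64.
t* = √64 = 8 min.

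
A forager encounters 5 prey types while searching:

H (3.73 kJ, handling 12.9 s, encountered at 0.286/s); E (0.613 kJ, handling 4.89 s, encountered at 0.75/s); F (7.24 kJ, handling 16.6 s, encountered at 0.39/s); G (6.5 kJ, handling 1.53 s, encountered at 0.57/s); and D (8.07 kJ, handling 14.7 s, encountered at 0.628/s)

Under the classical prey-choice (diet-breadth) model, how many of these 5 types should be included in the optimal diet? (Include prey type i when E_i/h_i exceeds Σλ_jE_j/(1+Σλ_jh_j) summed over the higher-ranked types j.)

1

Rank by E/h (kJ/s): G 4.25, D 0.549, F 0.436, H 0.289, E 0.125. Include each in turn until the next type's E/h falls below the running intake rate.
Rate on top 1: 1.979. D: 0.549 < 1.979 → exclude; stop.
Optimal diet: G — 1 of 5 types.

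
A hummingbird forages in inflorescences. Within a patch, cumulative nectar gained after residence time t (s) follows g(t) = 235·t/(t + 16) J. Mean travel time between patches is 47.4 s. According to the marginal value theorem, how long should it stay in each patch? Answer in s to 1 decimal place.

27.5 s

Optimal t* satisfies g'(t*) = g(t*)/(T + t*).
g'(t) = 235·16/(t + 16)². Setting 235·16/(t+16)² = 235t/[(t+16)(47.4+t)] gives 16(47.4+t) = t(t+16), so t² = 16×47.4 = 758.4.
t* = √758.4 = 27.54 s.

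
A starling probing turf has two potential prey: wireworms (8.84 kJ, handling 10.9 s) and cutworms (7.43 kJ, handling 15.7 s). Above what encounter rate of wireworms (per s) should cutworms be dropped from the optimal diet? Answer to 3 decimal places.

Drop cutworms once their profitability E₂/h₂ falls below the rate achievable on wireworms alone: E₂/h₂ = λE₁/(1 + λh₁).
Solve for λ: λE₁h₂ = E₂(1 + λh₁) → λ(E₁h₂ − E₂h₁) = E₂ → λ = E₂/(E₁h₂ − E₂h₁).
λ = 7.43/(8.84×15.7 − 7.43×10.9) = 7.43/57.8 = 0.1285 per s.

0.129 per s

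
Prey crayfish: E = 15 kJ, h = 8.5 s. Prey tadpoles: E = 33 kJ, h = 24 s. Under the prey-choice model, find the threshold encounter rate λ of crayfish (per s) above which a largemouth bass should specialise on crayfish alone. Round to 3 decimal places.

0.415 per s

Drop tadpoles once their profitability E₂/h₂ falls below the rate achievable on crayfish alone: E₂/h₂ = λE₁/(1 + λh₁).
Solve for λ: λE₁h₂ = E₂(1 + λh₁) → λ(E₁h₂ − E₂h₁) = E₂ → λ = E₂/(E₁h₂ − E₂h₁).
λ = 33/(15×24 − 33×8.5) = 33/79.5 = 0.4151 per s.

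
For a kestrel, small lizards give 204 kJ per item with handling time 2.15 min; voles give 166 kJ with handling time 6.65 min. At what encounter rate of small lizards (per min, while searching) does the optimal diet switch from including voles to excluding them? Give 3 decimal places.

The zero-one rule: include voles iff E₂/h₂ > λE₁/(1+λh₁). Equality gives the switch point.
λE₁h₂ = E₂ + λE₂h₁ ⇒ λ = E₂/(E₁h₂ − E₂h₁) = 166/(1357 − 356.9) = 0.166 per min.

0.166 per min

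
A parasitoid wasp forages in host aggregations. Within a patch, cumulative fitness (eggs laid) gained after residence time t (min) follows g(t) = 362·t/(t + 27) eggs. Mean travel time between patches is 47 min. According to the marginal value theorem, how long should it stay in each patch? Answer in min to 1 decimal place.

Optimal t* satisfies g'(t*) = g(t*)/(T + t*).
g'(t) = 362·27/(t + 27)². Setting 362·27/(t+27)² = 362t/[(t+27)(47+t)] gives 27(47+t) = t(t+27), so t² = 27×47 = 1269.
t* = √1269 = 35.62 min.

35.6 min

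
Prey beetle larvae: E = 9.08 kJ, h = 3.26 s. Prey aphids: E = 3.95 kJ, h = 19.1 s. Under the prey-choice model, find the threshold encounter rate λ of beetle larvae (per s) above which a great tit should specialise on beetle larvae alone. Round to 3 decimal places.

0.025 per s

Drop aphids once their profitability E₂/h₂ falls below the rate achievable on beetle larvae alone: E₂/h₂ = λE₁/(1 + λh₁).
Solve for λ: λE₁h₂ = E₂(1 + λh₁) → λ(E₁h₂ − E₂h₁) = E₂ → λ = E₂/(E₁h₂ − E₂h₁).
λ = 3.95/(9.08×19.1 − 3.95×3.26) = 3.95/160.6 = 0.0246 per s.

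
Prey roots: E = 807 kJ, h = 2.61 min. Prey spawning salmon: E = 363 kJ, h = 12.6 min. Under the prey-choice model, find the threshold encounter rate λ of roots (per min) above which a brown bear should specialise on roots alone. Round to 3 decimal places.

The zero-one rule: include spawning salmon iff E₂/h₂ > λE₁/(1+λh₁). Equality gives the switch point.
λE₁h₂ = E₂ + λE₂h₁ ⇒ λ = E₂/(E₁h₂ − E₂h₁) = 363/(1.017e+04 − 947.4) = 0.03937 per min.

0.039 per min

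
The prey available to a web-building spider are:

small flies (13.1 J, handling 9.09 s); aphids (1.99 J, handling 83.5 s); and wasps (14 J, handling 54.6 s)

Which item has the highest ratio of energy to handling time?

Profitability E/h (J/s): small flies = 13.1/9.09 = 1.44, aphids = 1.99/83.5 = 0.0238, wasps = 14/54.6 = 0.256.
Ranked: small flies > wasps > aphids.

small flies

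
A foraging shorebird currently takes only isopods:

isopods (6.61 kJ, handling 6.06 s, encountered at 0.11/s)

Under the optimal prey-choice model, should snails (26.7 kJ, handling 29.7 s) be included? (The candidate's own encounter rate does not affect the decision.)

Current rate: (0.11×6.61)/(1 + 0.11×6.06) = 0.4363 kJ/s.
snails: E/h = 26.7/29.7 = 0.899 kJ/s.
Since 0.899 > R, including snails increases the long-run rate.

Yes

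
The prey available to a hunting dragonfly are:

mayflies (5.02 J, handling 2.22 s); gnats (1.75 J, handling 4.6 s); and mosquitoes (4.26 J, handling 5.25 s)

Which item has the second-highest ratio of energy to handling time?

mosquitoes

Profitability E/h (J/s): mayflies = 5.02/2.22 = 2.26, gnats = 1.75/4.6 = 0.38, mosquitoes = 4.26/5.25 = 0.811.
Ranked: mayflies > mosquitoes > gnats.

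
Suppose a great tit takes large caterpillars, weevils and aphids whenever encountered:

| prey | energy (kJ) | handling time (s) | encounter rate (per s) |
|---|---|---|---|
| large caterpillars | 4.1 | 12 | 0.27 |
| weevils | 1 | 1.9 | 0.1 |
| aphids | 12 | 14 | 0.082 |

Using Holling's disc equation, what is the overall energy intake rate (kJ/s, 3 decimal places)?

R = Σλ_iE_i / (1 + Σλ_ih_i)
Numerator: 0.27×4.1 + 0.1×1 + 0.082×12 = 2.191
Denominator: 1 + 0.27×12 + 0.1×1.9 + 0.082×14 = 5.578
R = 2.191/5.578 = 0.3928 kJ/s

0.393 kJ/s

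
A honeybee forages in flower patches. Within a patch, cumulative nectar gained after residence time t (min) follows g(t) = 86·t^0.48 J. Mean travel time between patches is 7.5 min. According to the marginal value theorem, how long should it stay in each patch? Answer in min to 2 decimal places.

6.92 min

By the marginal value theorem, leave when the instantaneous gain rate g'(t) equals the habitat-wide average g(t)/(T + t).
g'(t) = 0.48·86·t^-0.52. Setting 0.48·86·t^-0.52 = 86·t^0.48/(7.5+t) gives 0.48(7.5+t) = t, so 0.52·t = 0.48×7.5.
t* = 0.48×7.5/0.52 = 6.923 min.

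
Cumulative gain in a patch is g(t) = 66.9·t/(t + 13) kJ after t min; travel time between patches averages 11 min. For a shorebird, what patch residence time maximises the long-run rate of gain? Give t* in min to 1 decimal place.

By the marginal value theorem, leave when the instantaneous gain rate g'(t) equals the habitat-wide average g(t)/(T + t).
g'(t) = 66.9·13/(t + 13)². Setting 66.9·13/(t+13)² = 66.9t/[(t+13)(11+t)] gives 13(11+t) = t(t+13), so t² = 13×11 = 143.
t* = √143 = 11.96 min.

12.0 min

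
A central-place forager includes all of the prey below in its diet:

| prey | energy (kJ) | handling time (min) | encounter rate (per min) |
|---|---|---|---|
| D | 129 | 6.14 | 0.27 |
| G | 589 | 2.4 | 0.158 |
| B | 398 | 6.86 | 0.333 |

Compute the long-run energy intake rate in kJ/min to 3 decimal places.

Energy encountered per unit search time: 0.27×129 + 0.158×589 + 0.333×398 = 260.4 kJ/min.
Handling time per unit search time: 0.27×6.14 + 0.158×2.4 + 0.333×6.86 = 4.321.
Rate = 260.4/(1 + 4.321) = 48.94 kJ/min.

48.940 kJ/min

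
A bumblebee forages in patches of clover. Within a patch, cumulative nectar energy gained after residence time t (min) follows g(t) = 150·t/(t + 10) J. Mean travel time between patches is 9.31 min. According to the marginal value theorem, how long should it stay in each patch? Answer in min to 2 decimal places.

9.65 min

By the marginal value theorem, leave when the instantaneous gain rate g'(t) equals the habitat-wide average g(t)/(T + t).
g'(t) = 150·10/(t + 10)². Setting 150·10/(t+10)² = 150t/[(t+10)(9.31+t)] gives 10(9.31+t) = t(t+10), so t² = 10×9.31 = 93.1.
t* = √93.1 = 9.649 min.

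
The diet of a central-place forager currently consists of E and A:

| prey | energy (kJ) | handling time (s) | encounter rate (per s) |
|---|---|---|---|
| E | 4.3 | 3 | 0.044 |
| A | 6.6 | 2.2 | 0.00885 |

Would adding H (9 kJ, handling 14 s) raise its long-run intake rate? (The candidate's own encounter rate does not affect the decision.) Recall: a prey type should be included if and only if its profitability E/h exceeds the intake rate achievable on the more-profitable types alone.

Yes

On E and A alone, R = ΣλE/(1+Σλh) = 0.2476/1.151 = 0.215 kJ/s.
Profitability of H: 9/14 = 0.6429 kJ/s.
Since 0.6429 > R, including H increases the long-run rate.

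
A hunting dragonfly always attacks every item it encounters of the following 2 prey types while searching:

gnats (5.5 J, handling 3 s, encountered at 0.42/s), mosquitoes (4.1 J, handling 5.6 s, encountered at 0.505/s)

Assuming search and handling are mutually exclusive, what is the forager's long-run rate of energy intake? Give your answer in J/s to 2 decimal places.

0.86 J/s

Energy encountered per unit search time: 0.42×5.5 + 0.505×4.1 = 4.38 J/s.
Handling time per unit search time: 0.42×3 + 0.505×5.6 = 4.088.
Rate = 4.38/(1 + 4.088) = 0.8609 J/s.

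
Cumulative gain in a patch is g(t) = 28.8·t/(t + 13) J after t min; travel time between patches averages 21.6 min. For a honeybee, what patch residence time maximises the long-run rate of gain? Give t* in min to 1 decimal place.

By the marginal value theorem, leave when the instantaneous gain rate g'(t) equals the habitat-wide average g(t)/(T + t).
g'(t) = 28.8·13/(t + 13)². Setting 28.8·13/(t+13)² = 28.8t/[(t+13)(21.6+t)] gives 13(21.6+t) = t(t+13), so t² = 13×21.6 = 280.8.
t* = √280.8 = 16.76 min.

16.8 min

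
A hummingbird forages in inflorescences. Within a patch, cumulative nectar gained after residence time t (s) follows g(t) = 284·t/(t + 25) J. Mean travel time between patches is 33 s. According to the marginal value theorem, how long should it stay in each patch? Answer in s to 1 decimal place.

28.7 s

Maximise g(t)/(T+t): set derivative to zero → g'(t)(T+t) = g(t).
g'(t) = 284·25/(t + 25)². Setting 284·25/(t+25)² = 284t/[(t+25)(33+t)] gives 25(33+t) = t(t+25), so t² = 25×33 = 825.
t* = √825 = 28.72 s.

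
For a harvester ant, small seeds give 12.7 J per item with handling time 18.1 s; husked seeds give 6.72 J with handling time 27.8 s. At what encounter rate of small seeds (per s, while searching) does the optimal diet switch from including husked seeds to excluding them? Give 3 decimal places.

Drop husked seeds once their profitability E₂/h₂ falls below the rate achievable on small seeds alone: E₂/h₂ = λE₁/(1 + λh₁).
Solve for λ: λE₁h₂ = E₂(1 + λh₁) → λ(E₁h₂ − E₂h₁) = E₂ → λ = E₂/(E₁h₂ − E₂h₁).
λ = 6.72/(12.7×27.8 − 6.72×18.1) = 6.72/231.4 = 0.02904 per s.

0.029 per s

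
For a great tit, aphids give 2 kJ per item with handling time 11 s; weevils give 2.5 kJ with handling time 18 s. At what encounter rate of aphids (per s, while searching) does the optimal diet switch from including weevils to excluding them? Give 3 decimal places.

0.294 per s

The zero-one rule: include weevils iff E₂/h₂ > λE₁/(1+λh₁). Equality gives the switch point.
λE₁h₂ = E₂ + λE₂h₁ ⇒ λ = E₂/(E₁h₂ − E₂h₁) = 2.5/(36 − 27.5) = 0.2941 per s.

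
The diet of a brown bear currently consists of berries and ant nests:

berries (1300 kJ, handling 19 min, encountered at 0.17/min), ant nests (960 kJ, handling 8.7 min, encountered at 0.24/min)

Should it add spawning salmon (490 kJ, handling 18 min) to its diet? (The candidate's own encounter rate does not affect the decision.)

On berries and ant nests alone, R = ΣλE/(1+Σλh) = 451.4/6.318 = 71.45 kJ/min.
Profitability of spawning salmon: 490/18 = 27.22 kJ/min.
27.22 < 71.45, so adding spawning salmon would lower the average — exclude it.

No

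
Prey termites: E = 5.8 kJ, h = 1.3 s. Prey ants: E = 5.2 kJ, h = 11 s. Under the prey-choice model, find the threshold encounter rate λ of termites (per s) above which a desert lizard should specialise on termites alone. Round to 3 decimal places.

At the threshold, the rate on termites alone equals the profitability of ants: λ·5.8/(1 + λ·1.3) = 5.2/11 = 0.4727.
Rearranging, λ(5.8 − 0.4727×1.3) = 0.4727, so λ = 0.4727/5.185 = 0.09116 per s.

0.091 per s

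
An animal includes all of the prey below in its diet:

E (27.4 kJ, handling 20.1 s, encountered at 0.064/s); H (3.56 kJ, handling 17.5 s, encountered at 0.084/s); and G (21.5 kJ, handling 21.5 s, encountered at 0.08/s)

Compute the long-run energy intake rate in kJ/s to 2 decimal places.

R = Σλ_iE_i / (1 + Σλ_ih_i)
Numerator: 0.064×27.4 + 0.084×3.56 + 0.08×21.5 = 3.773
Denominator: 1 + 0.064×20.1 + 0.084×17.5 + 0.08×21.5 = 5.476
R = 3.773/5.476 = 0.6889 kJ/s

0.69 kJ/s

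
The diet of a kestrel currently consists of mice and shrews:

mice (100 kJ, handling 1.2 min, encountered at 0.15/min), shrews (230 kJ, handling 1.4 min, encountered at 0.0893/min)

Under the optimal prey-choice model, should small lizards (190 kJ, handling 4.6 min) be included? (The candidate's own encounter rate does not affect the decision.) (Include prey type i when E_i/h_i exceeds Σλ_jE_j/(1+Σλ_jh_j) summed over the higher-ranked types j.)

Intake rate on the current diet: R = (0.15×100 + 0.0893×230) / (1 + 0.15×1.2 + 0.0893×1.4) = 35.54/1.305 = 27.23 kJ/min.
small lizards: E/h = 190/4.6 = 41.3 kJ/min.
41.3 > 27.23, so adding small lizards raises the average — include it.

Yes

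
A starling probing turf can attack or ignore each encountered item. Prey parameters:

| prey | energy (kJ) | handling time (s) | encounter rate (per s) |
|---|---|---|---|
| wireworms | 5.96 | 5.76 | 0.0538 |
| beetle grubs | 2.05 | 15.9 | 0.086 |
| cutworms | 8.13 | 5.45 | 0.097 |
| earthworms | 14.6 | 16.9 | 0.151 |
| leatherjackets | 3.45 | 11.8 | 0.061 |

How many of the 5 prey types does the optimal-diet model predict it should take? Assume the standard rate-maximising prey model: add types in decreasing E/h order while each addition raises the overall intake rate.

3

E/h in descending order: cutworms 1.49, wireworms 1.03, earthworms 0.864, leatherjackets 0.292, beetle grubs 0.129 kJ/s. The optimal diet is the largest prefix of this list for which every included type satisfies E_i/h_i > R on the types above it.
Rate on top 1: 0.5159. wireworms: 1.03 > 0.5159 → include.
Rate on top 2: 0.6033. earthworms: 0.864 > 0.6033 → include.
Rate on top 3: 0.7548. leatherjackets: 0.292 < 0.7548 → exclude; stop.
Optimal diet: cutworms, wireworms, earthworms — 3 of 5 types.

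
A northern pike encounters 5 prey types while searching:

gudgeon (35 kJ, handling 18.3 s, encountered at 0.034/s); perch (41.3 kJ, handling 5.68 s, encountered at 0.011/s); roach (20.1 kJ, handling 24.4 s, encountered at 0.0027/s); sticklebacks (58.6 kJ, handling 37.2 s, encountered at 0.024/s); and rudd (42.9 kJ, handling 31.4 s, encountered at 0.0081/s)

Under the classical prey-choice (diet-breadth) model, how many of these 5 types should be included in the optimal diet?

Profitabilities (E/h, kJ/s): perch 7.27, gudgeon 1.91, sticklebacks 1.58, rudd 1.37, roach 0.824. Add prey in this order while the next type's profitability exceeds the intake rate on those already taken.
Rate on top 1: 0.4276. gudgeon: 1.91 > 0.4276 → include.
Rate on top 2: 0.976. sticklebacks: 1.58 > 0.976 → include.
Rate on top 3: 1.184. rudd: 1.37 > 1.184 → include.
Rate on top 4: 1.2. roach: 0.824 < 1.2 → exclude; stop.
Optimal diet: perch, gudgeon, sticklebacks, rudd — 4 of 5 types.

4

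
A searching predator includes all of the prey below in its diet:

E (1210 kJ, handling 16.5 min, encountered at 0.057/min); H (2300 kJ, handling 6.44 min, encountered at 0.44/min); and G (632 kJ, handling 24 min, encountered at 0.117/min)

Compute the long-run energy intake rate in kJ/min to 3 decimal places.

R = (0.057×1210 + 0.44×2300 + 0.117×632) / (1 + 0.057×16.5 + 0.44×6.44 + 0.117×24) = 1155/7.582 = 152.3 kJ/min.

152.321 kJ/min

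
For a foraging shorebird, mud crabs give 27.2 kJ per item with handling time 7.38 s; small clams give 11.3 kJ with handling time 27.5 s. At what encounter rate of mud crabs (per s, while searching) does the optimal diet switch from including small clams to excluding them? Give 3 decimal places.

0.017 per s

At the threshold, the rate on mud crabs alone equals the profitability of small clams: λ·27.2/(1 + λ·7.38) = 11.3/27.5 = 0.4109.
Rearranging, λ(27.2 − 0.4109×7.38) = 0.4109, so λ = 0.4109/24.17 = 0.017 per s.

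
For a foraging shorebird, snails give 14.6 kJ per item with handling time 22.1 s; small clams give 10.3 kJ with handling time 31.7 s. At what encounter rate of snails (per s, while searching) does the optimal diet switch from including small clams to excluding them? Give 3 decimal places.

Drop small clams once their profitability E₂/h₂ falls below the rate achievable on snails alone: E₂/h₂ = λE₁/(1 + λh₁).
Solve for λ: λE₁h₂ = E₂(1 + λh₁) → λ(E₁h₂ − E₂h₁) = E₂ → λ = E₂/(E₁h₂ − E₂h₁).
λ = 10.3/(14.6×31.7 − 10.3×22.1) = 10.3/235.2 = 0.04379 per s.

0.044 per s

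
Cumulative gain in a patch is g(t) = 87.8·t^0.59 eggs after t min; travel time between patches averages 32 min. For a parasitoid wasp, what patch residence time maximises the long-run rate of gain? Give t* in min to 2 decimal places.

46.05 min

Optimal t* satisfies g'(t*) = g(t*)/(T + t*).
g'(t) = 0.59·87.8·t^-0.41. Setting 0.59·87.8·t^-0.41 = 87.8·t^0.59/(32+t) gives 0.59(32+t) = t, so 0.41·t = 0.59×32.
t* = 0.59×32/0.41 = 46.05 min.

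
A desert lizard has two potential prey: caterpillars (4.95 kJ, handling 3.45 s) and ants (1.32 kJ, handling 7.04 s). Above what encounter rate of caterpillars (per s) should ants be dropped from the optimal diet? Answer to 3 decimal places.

The zero-one rule: include ants iff E₂/h₂ > λE₁/(1+λh₁). Equality gives the switch point.
λE₁h₂ = E₂ + λE₂h₁ ⇒ λ = E₂/(E₁h₂ − E₂h₁) = 1.32/(34.85 − 4.554) = 0.04357 per s.

0.044 per s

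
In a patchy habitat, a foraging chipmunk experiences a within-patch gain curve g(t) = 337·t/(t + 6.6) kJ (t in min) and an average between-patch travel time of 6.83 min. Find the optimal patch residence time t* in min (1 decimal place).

Maximise g(t)/(T+t): set derivative to zero → g'(t)(T+t) = g(t).
g'(t) = 337·6.6/(t + 6.6)². Setting 337·6.6/(t+6.6)² = 337t/[(t+6.6)(6.83+t)] gives 6.6(6.83+t) = t(t+6.6), so t² = 6.6×6.83 = 45.08.
t* = √45.08 = 6.714 min.

6.7 min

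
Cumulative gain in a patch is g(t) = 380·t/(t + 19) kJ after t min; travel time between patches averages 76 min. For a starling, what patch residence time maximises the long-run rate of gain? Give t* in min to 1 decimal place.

Maximise g(t)/(T+t): set derivative to zero → g'(t)(T+t) = g(t).
g'(t) = 380·19/(t + 19)². Setting 380·19/(t+19)² = 380t/[(t+19)(76+t)] gives 19(76+t) = t(t+19), so t² = 19×76 = 1444.
t* = √1444 = 38 min.

38.0 min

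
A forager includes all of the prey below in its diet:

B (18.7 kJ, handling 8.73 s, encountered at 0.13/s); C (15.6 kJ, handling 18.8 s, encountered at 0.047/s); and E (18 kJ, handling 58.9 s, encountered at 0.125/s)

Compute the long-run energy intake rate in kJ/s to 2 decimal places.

R = (0.13×18.7 + 0.047×15.6 + 0.125×18) / (1 + 0.13×8.73 + 0.047×18.8 + 0.125×58.9) = 5.414/10.38 = 0.5215 kJ/s.

0.52 kJ/s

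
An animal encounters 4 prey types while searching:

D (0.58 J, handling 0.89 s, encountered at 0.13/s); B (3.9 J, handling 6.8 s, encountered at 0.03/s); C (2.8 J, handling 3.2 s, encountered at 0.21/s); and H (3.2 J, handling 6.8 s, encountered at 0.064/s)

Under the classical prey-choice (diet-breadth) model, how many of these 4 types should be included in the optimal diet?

4

E/h in descending order: C 0.875, D 0.652, B 0.574, H 0.471 J/s. The optimal diet is the largest prefix of this list for which every included type satisfies E_i/h_i > R on the types above it.
Rate on top 1: 0.3517. D: 0.652 > 0.3517 → include.
Rate on top 2: 0.3711. B: 0.574 > 0.3711 → include.
Rate on top 3: 0.3918. H: 0.471 > 0.3918 → include.
Optimal diet: C, D, B, H — 4 of 4 types.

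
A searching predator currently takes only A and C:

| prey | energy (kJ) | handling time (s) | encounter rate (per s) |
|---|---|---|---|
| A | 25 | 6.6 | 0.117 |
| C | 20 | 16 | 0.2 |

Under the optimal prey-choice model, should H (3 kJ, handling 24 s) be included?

Current rate: (0.117×25 + 0.2×20)/(1 + 0.117×6.6 + 0.2×16) = 1.393 kJ/s.
Profitability of H: 3/24 = 0.125 kJ/s.
Since 0.125 < R, time spent handling H is better spent searching.

No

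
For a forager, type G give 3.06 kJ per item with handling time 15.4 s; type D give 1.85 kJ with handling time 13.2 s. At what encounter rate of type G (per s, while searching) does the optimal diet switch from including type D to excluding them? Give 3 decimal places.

The zero-one rule: include type D iff E₂/h₂ > λE₁/(1+λh₁). Equality gives the switch point.
λE₁h₂ = E₂ + λE₂h₁ ⇒ λ = E₂/(E₁h₂ − E₂h₁) = 1.85/(40.39 − 28.49) = 0.1554 per s.

0.155 per s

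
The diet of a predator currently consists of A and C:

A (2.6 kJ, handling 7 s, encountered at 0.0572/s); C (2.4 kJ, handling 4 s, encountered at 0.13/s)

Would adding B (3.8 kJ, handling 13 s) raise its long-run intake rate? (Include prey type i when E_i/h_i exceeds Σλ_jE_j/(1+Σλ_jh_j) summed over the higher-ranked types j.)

Yes

Intake rate on the current diet: R = (0.0572×2.6 + 0.13×2.4) / (1 + 0.0572×7 + 0.13×4) = 0.4607/1.92 = 0.2399 kJ/s.
B: E/h = 3.8/13 = 0.2923 kJ/s.
0.2923 > 0.2399, so adding B raises the average — include it.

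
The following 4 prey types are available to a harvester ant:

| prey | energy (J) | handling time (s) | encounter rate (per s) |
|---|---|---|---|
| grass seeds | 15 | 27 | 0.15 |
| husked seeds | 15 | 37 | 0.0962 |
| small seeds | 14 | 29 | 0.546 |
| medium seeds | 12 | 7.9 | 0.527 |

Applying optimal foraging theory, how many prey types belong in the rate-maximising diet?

1

Rank by E/h (J/s): medium seeds 1.52, grass seeds 0.556, small seeds 0.483, husked seeds 0.405. Include each in turn until the next type's E/h falls below the running intake rate.
Rate on top 1: 1.225. grass seeds: 0.556 < 1.225 → exclude; stop.
Optimal diet: medium seeds — 1 of 4 types.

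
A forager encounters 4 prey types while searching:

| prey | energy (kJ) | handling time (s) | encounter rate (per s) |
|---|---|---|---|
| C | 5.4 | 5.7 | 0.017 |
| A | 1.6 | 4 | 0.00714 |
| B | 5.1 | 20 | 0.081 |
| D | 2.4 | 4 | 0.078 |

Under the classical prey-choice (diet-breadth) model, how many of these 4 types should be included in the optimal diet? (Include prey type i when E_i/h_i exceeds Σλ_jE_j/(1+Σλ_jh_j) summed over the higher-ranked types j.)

Profitabilities (E/h, kJ/s): C 0.947, D 0.6, A 0.4, B 0.255. Add prey in this order while the next type's profitability exceeds the intake rate on those already taken.
Rate on top 1: 0.08369. D: 0.6 > 0.08369 → include.
Rate on top 2: 0.198. A: 0.4 > 0.198 → include.
Rate on top 3: 0.202. B: 0.255 > 0.202 → include.
Optimal diet: C, D, A, B — 4 of 4 types.

4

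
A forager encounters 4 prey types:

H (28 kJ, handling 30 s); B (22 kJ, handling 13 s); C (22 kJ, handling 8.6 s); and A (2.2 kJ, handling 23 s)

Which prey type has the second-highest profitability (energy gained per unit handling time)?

B

Profitability E/h (kJ/s): H = 28/30 = 0.933, B = 22/13 = 1.69, C = 22/8.6 = 2.56, A = 2.2/23 = 0.0957.
Ranked: C > B > H > A.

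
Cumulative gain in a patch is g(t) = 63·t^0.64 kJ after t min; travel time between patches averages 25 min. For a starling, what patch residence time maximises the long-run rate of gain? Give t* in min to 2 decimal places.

Maximise g(t)/(T+t): set derivative to zero → g'(t)(T+t) = g(t).
g'(t) = 0.64·63·t^-0.36. Setting 0.64·63·t^-0.36 = 63·t^0.64/(25+t) gives 0.64(25+t) = t, so 0.36·t = 0.64×25.
t* = 0.64×25/0.36 = 44.44 min.

44.44 min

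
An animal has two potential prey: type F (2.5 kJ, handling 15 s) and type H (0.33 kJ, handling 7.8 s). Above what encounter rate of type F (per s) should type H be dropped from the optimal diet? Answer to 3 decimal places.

At the threshold, the rate on type F alone equals the profitability of type H: λ·2.5/(1 + λ·15) = 0.33/7.8 = 0.04231.
Rearranging, λ(2.5 − 0.04231×15) = 0.04231, so λ = 0.04231/1.865 = 0.02268 per s.

0.023 per s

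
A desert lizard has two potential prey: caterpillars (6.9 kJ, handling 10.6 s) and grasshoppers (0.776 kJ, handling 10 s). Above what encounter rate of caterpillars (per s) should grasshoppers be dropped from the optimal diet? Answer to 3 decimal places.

The zero-one rule: include grasshoppers iff E₂/h₂ > λE₁/(1+λh₁). Equality gives the switch point.
λE₁h₂ = E₂ + λE₂h₁ ⇒ λ = E₂/(E₁h₂ − E₂h₁) = 0.776/(69 − 8.226) = 0.01277 per s.

0.013 per s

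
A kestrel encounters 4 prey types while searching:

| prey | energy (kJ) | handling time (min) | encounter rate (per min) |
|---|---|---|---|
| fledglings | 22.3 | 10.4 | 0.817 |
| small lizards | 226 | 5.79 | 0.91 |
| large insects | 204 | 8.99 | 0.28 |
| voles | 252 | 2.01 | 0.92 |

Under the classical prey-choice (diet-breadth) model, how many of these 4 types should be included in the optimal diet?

1

E/h in descending order: voles 125, small lizards 39, large insects 22.7, fledglings 2.14 kJ/min. The optimal diet is the largest prefix of this list for which every included type satisfies E_i/h_i > R on the types above it.
Rate on top 1: 81.37. small lizards: 39 < 81.37 → exclude; stop.
Optimal diet: voles — 1 of 4 types.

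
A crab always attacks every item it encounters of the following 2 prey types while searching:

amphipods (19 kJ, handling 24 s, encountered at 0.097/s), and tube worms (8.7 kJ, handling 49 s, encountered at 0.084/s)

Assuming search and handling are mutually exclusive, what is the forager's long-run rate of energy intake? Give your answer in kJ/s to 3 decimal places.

R = (0.097×19 + 0.084×8.7) / (1 + 0.097×24 + 0.084×49) = 2.574/7.444 = 0.3458 kJ/s.

0.346 kJ/s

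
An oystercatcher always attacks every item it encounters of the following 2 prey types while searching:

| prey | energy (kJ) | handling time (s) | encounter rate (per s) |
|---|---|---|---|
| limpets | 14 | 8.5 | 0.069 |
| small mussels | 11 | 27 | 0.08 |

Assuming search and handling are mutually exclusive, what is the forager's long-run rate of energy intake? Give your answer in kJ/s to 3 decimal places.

R = Σλ_iE_i / (1 + Σλ_ih_i)
Numerator: 0.069×14 + 0.08×11 = 1.846
Denominator: 1 + 0.069×8.5 + 0.08×27 = 3.747
R = 1.846/3.747 = 0.4927 kJ/s

0.493 kJ/s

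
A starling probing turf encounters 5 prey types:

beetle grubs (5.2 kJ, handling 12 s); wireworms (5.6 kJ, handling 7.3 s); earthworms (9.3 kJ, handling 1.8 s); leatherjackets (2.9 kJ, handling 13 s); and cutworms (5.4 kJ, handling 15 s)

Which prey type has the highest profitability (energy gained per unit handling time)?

In descending order of E/h:
earthworms: 9.3/1.8 = 5.17 kJ/s
wireworms: 5.6/7.3 = 0.767 kJ/s
beetle grubs: 5.2/12 = 0.433 kJ/s
cutworms: 5.4/15 = 0.36 kJ/s
leatherjackets: 2.9/13 = 0.223 kJ/s

earthworms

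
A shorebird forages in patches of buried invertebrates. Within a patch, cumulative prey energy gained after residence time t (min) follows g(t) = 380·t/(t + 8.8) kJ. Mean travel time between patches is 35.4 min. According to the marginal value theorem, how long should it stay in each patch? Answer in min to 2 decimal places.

By the marginal value theorem, leave when the instantaneous gain rate g'(t) equals the habitat-wide average g(t)/(T + t).
g'(t) = 380·8.8/(t + 8.8)². Setting 380·8.8/(t+8.8)² = 380t/[(t+8.8)(35.4+t)] gives 8.8(35.4+t) = t(t+8.8), so t² = 8.8×35.4 = 311.5.
t* = √311.5 = 17.65 min.

17.65 min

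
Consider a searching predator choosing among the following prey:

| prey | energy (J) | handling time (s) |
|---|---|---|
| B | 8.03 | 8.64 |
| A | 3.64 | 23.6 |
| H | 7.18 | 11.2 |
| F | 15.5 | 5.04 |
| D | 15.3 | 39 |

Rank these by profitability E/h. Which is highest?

F

Profitability E/h (J/s): B = 8.03/8.64 = 0.929, A = 3.64/23.6 = 0.154, H = 7.18/11.2 = 0.641, F = 15.5/5.04 = 3.08, D = 15.3/39 = 0.392.
Ranked: F > B > H > D > A.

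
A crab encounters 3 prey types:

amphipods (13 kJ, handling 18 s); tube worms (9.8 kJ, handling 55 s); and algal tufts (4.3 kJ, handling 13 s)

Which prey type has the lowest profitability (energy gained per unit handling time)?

Profitability E/h (kJ/s): amphipods = 13/18 = 0.722, tube worms = 9.8/55 = 0.178, algal tufts = 4.3/13 = 0.331.
Ranked: amphipods > algal tufts > tube worms.

tube worms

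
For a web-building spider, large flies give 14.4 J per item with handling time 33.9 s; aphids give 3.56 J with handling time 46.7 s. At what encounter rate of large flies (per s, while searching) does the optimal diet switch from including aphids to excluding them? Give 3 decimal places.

At the threshold, the rate on large flies alone equals the profitability of aphids: λ·14.4/(1 + λ·33.9) = 3.56/46.7 = 0.07623.
Rearranging, λ(14.4 − 0.07623×33.9) = 0.07623, so λ = 0.07623/11.82 = 0.006452 per s.

0.006 per s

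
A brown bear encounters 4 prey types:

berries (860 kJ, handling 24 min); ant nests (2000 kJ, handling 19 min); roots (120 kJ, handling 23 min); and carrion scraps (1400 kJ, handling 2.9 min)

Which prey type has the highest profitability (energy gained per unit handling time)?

In descending order of E/h:
carrion scraps: 1400/2.9 = 483 kJ/min
ant nests: 2000/19 = 105 kJ/min
berries: 860/24 = 35.8 kJ/min
roots: 120/23 = 5.22 kJ/min

carrion scraps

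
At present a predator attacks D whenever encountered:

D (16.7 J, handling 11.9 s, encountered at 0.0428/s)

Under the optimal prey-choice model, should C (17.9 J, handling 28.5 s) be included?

Current rate: (0.0428×16.7)/(1 + 0.0428×11.9) = 0.4736 J/s.
C: E/h = 17.9/28.5 = 0.6281 J/s.
0.6281 > 0.4736, so adding C raises the average — include it.

Yes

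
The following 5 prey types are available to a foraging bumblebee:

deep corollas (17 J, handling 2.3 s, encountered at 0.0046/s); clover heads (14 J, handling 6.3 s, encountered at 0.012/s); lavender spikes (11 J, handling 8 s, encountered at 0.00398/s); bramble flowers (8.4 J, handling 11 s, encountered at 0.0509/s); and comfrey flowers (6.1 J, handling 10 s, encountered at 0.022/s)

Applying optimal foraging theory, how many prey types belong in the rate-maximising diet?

Profitabilities (E/h, J/s): deep corollas 7.39, clover heads 2.22, lavender spikes 1.38, bramble flowers 0.764, comfrey flowers 0.61. Add prey in this order while the next type's profitability exceeds the intake rate on those already taken.
Rate on top 1: 0.07738. clover heads: 2.22 > 0.07738 → include.
Rate on top 2: 0.2267. lavender spikes: 1.38 > 0.2267 → include.
Rate on top 3: 0.2594. bramble flowers: 0.764 > 0.2594 → include.
Rate on top 4: 0.4276. comfrey flowers: 0.61 > 0.4276 → include.
Optimal diet: deep corollas, clover heads, lavender spikes, bramble flowers, comfrey flowers — 5 of 5 types.

5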